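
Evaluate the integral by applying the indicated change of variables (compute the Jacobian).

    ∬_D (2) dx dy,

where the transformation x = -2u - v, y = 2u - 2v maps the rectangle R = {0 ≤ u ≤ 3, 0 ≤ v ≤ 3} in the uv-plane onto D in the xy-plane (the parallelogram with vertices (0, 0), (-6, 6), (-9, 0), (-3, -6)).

Compute the Jacobian determinant of (x, y) with respect to (u, v):

    ∂(x,y)/∂(u,v) = | -2  -1 | = (-2)(-2) - (-1)(2) = 6.
                   | 2  -2 |

Its absolute value is |J| = 6 (the area scaling factor).

Substituting x = -2u - v, y = 2u - 2v into the integrand,

    2 → 2,

so the integral becomes

    ∬_R (2) · |J| du dv = ∫_0^3 ∫_0^3 (12) dv du.

Inner (v): 36.
Outer (u): 108.

Therefore ∬_D (2) dx dy = 108.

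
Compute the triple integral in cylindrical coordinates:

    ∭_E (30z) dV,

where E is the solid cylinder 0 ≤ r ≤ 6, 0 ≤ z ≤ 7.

In cylindrical coordinates, x = r cos(θ), y = r sin(θ), z = z, and dV = r dr dθ dz.

The integrand becomes 30z, so

    ∭_E (30z) dV = ∫_{0}^{2π} ∫_{0}^{6} ∫_{0}^{7} (30z) · r dz dr dθ.

Inner (z): 735r.
Middle (r from 0 to 6): 13230.
Outer (θ): 26460π.

Therefore the triple integral equals 26460π.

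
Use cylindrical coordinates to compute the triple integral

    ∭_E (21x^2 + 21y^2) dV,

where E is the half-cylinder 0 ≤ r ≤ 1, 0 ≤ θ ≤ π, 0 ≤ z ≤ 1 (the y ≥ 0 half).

In cylindrical coordinates, x = r cos(θ), y = r sin(θ), z = z, and dV = r dr dθ dz.

The integrand becomes 21r^2, so

    ∭_E (21x^2 + 21y^2) dV = ∫_{0}^{π} ∫_{0}^{1} ∫_{0}^{1} (21r^2) · r dz dr dθ.

Inner (z): 21r^3.
Middle (r from 0 to 1): 21/4.
Outer (θ): 21π/4.

Therefore the triple integral equals 21π/4.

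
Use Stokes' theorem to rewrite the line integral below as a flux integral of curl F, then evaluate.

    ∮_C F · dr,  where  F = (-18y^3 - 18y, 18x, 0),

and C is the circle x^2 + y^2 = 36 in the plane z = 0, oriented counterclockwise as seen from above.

Let S be the flat disk x^2 + y^2 ≤ 36 in the plane z = 0, with upward unit normal n̂ = ẑ. By Stokes' theorem,

    ∮_C F · dr = ∬_S (∇ × F) · n̂ dS = ∬_D (curl F)_z dA,

where D is the disk x^2 + y^2 ≤ 36.

Compute the curl of F = (-18y^3 - 18y, 18x, 0):
    (∇ × F)_x = ∂F_z/∂y - ∂F_y/∂z = 0,
    (∇ × F)_y = ∂F_x/∂z - ∂F_z/∂x = 0,
    (∇ × F)_z = ∂F_y/∂x - ∂F_x/∂y = 54y^2 + 36.

On z = 0, (curl F)_z = 54y^2 + 36.

Convert to polar (x = r cos θ, y = r sin θ, dA = r dr dθ); the integrand becomes 54r^2sin(θ)^2 + 36, so

    ∬_D (curl F)_z dA = ∫_0^{2π} ∫_0^{6} (54r^2sin(θ)^2 + 36) · r dr dθ.

Inner (r from 0 to 6): 17496sin(θ)^2 + 648.
Outer (θ from 0 to 2π): 18792π.

Therefore ∮_C F · dr = 18792π.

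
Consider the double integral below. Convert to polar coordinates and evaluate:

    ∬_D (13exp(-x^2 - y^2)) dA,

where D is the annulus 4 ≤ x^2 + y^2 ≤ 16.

The region D is 2 ≤ r ≤ 4, 0 ≤ θ ≤ 2π in polar coordinates, where x = r cos(θ), y = r sin(θ), and dA = r dr dθ.

Under the substitution, the integrand becomes 13exp(-r^2), so

    ∬_D (13exp(-x^2 - y^2)) dA = ∫_{0}^{2π} ∫_{2}^{4} (13exp(-r^2)) · r dr dθ.

Inner integral (in r): ∫_{2}^{4} (13exp(-r^2)) · r dr = -(13 - 13exp(12))exp(-16)/2.

Outer integral (in θ): ∫_{0}^{2π} (-(13 - 13exp(12))exp(-16)/2) dθ = -13π (1 - exp(12))exp(-16).

Therefore ∬_D (13exp(-x^2 - y^2)) dA = -13π (1 - exp(12))exp(-16).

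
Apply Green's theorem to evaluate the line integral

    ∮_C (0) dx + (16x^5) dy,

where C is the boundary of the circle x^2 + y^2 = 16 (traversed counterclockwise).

Green's theorem converts the closed line integral into a double integral over the enclosed region D:

    ∮_C P dx + Q dy = ∬_D (∂Q/∂x - ∂P/∂y) dA.

Here P = 0, Q = 16x^5, so

    ∂Q/∂x = 80x^4,    ∂P/∂y = 0,
    ∂Q/∂x - ∂P/∂y = 80x^4.

D is the region x^2 + y^2 ≤ 16. Evaluating the double integral:

In polar coordinates (x = r cos θ, y = r sin θ, dA = r dr dθ) the integrand becomes 80r^4cos(θ)^4, so

    ∬_D (80x^4) dA = ∫_0^{2π} ∫_0^{4} (80r^4cos(θ)^4) · r dr dθ.

Inner (r from 0 to 4): 163840cos(θ)^4/3.
Outer (θ from 0 to 2π): 40960π.

Therefore ∮_C P dx + Q dy = 40960π.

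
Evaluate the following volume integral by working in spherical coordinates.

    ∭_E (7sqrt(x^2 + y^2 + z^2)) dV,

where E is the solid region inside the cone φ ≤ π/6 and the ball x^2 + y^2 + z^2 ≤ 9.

In spherical coordinates, x = ρ sin(φ) cos(θ), y = ρ sin(φ) sin(θ), z = ρ cos(φ), and dV = ρ^2 sin(φ) dρ dφ dθ.

The integrand becomes 7ρ, so

    ∭_E (7sqrt(x^2 + y^2 + z^2)) dV = ∫_{0}^{2π} ∫_{0}^{π/6} ∫_{0}^{3} (7ρ) · ρ^2 sin(φ) dρ dφ dθ.

Inner (ρ): 567sin(φ)/4.
Middle (φ): 567/4 - 567sqrt(3)/8.
Outer (θ): 567π (2 - sqrt(3))/4.

Therefore the triple integral equals 567π (2 - sqrt(3))/4.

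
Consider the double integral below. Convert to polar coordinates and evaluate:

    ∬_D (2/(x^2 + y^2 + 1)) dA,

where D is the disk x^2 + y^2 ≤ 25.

The region D is 0 ≤ r ≤ 5, 0 ≤ θ ≤ 2π in polar coordinates, where x = r cos(θ), y = r sin(θ), and dA = r dr dθ.

Under the substitution, the integrand becomes 2/(r^2 + 1), so

    ∬_D (2/(x^2 + y^2 + 1)) dA = ∫_{0}^{2π} ∫_{0}^{5} (2/(r^2 + 1)) · r dr dθ.

Inner integral (in r): ∫_{0}^{5} (2/(r^2 + 1)) · r dr = log(26).

Outer integral (in θ): ∫_{0}^{2π} (log(26)) dθ = 2π log(26).

Therefore ∬_D (2/(x^2 + y^2 + 1)) dA = 2π log(26).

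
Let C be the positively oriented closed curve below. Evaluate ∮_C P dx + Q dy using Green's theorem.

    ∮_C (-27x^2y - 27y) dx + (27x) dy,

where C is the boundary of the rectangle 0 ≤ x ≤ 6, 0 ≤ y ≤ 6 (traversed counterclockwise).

Green's theorem converts the closed line integral into a double integral over the enclosed region D:

    ∮_C P dx + Q dy = ∬_D (∂Q/∂x - ∂P/∂y) dA.

Here P = -27x^2y - 27y, Q = 27x, so

    ∂Q/∂x = 27,    ∂P/∂y = -27x^2 - 27,
    ∂Q/∂x - ∂P/∂y = 27x^2 + 54.

D is the region 0 ≤ x ≤ 6, 0 ≤ y ≤ 6. Evaluating the double integral:

    ∬_D (27x^2 + 54) dA = ∫_0^{6} ∫_0^{6} (27x^2 + 54) dy dx.

Inner (y from 0 to 6): 162x^2 + 324.
Outer (x from 0 to 6): 13608.

Therefore ∮_C P dx + Q dy = 13608.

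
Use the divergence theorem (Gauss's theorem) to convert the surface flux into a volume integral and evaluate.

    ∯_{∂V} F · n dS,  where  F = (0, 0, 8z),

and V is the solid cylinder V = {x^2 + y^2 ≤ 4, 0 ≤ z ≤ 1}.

By the divergence theorem,

    ∯_{∂V} F · n dS = ∭_V (∇ · F) dV.

Compute the divergence:
    ∇ · F = ∂F_x/∂x + ∂F_y/∂y + ∂F_z/∂z = 0 + 0 + 8 = 8.

In cylindrical coordinates, x = r cos(θ), y = r sin(θ), z = z, dV = r dr dθ dz, with 0 ≤ r ≤ 2, 0 ≤ θ ≤ 2π, 0 ≤ z ≤ 1.

The integrand, after substitution and multiplying by the volume element, becomes (8) · r, so

    ∭_V (∇·F) dV = ∫_0^{2π} ∫_0^{2} ∫_0^{1} (8) · r dz dr dθ.

Inner (z from 0 to 1): 8r.
Middle (r from 0 to 2): 16.
Outer (θ from 0 to 2π): 32π.

Therefore ∯_{∂V} F · n dS = 32π.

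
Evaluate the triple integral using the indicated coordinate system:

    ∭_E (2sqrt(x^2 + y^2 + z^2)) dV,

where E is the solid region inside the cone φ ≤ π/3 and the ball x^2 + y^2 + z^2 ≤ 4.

In spherical coordinates, x = ρ sin(φ) cos(θ), y = ρ sin(φ) sin(θ), z = ρ cos(φ), and dV = ρ^2 sin(φ) dρ dφ dθ.

The integrand becomes 2ρ, so

    ∭_E (2sqrt(x^2 + y^2 + z^2)) dV = ∫_{0}^{2π} ∫_{0}^{π/3} ∫_{0}^{2} (2ρ) · ρ^2 sin(φ) dρ dφ dθ.

Inner (ρ): 8sin(φ).
Middle (φ): 4.
Outer (θ): 8π.

Therefore the triple integral equals 8π.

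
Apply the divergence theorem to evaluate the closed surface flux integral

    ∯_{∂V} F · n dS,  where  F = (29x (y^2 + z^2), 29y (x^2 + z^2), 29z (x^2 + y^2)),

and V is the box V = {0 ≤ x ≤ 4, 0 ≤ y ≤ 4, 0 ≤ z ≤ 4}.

By the divergence theorem,

    ∯_{∂V} F · n dS = ∭_V (∇ · F) dV.

Compute the divergence:
    ∇ · F = ∂F_x/∂x + ∂F_y/∂y + ∂F_z/∂z = 29y^2 + 29z^2 + 29x^2 + 29z^2 + 29x^2 + 29y^2 = 58x^2 + 58y^2 + 58z^2.

V is a rectangular box, so dV = dx dy dz with 0 ≤ x ≤ 4, 0 ≤ y ≤ 4, 0 ≤ z ≤ 4.

Integrate (58x^2 + 58y^2 + 58z^2) over V as an iterated integral:

    ∭_V (∇·F) dV = ∫_0^{4} ∫_0^{4} ∫_0^{4} (58x^2 + 58y^2 + 58z^2) dz dy dx.

Inner (z from 0 to 4): 232x^2 + 232y^2 + 3712/3.
Middle (y from 0 to 4): 928x^2 + 29696/3.
Outer (x from 0 to 4): 59392.

Therefore ∯_{∂V} F · n dS = 59392.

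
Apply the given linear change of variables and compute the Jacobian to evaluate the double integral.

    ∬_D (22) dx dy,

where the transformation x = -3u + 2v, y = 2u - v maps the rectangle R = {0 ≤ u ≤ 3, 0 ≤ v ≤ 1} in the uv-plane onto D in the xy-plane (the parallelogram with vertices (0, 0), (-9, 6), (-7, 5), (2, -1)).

Compute the Jacobian determinant of (x, y) with respect to (u, v):

    ∂(x,y)/∂(u,v) = | -3  2 | = (-3)(-1) - (2)(2) = -1.
                   | 2  -1 |

Its absolute value is |J| = 1 (the area scaling factor).

Substituting x = -3u + 2v, y = 2u - v into the integrand,

    22 → 22,

so the integral becomes

    ∬_R (22) · |J| du dv = ∫_0^3 ∫_0^1 (22) dv du.

Inner (v): 22.
Outer (u): 66.

Therefore ∬_D (22) dx dy = 66.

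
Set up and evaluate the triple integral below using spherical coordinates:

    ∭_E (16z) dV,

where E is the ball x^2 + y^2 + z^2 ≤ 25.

In spherical coordinates, x = ρ sin(φ) cos(θ), y = ρ sin(φ) sin(θ), z = ρ cos(φ), and dV = ρ^2 sin(φ) dρ dφ dθ.

The integrand becomes 16ρ cos(φ), so

    ∭_E (16z) dV = ∫_{0}^{2π} ∫_{0}^{π} ∫_{0}^{5} (16ρ cos(φ)) · ρ^2 sin(φ) dρ dφ dθ.

Inner (ρ): 1250sin(2φ).
Middle (φ): 0.
Outer (θ): 0.

Therefore the triple integral equals 0.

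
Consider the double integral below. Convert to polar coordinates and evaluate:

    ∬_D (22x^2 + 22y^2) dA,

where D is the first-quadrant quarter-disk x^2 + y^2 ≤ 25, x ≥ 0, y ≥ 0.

The region D is 0 ≤ r ≤ 5, 0 ≤ θ ≤ π/2 in polar coordinates, where x = r cos(θ), y = r sin(θ), and dA = r dr dθ.

Under the substitution, the integrand becomes 22r^2, so

    ∬_D (22x^2 + 22y^2) dA = ∫_{0}^{π/2} ∫_{0}^{5} (22r^2) · r dr dθ.

Inner integral (in r): ∫_{0}^{5} (22r^2) · r dr = 6875/2.

Outer integral (in θ): ∫_{0}^{π/2} (6875/2) dθ = 6875π/4.

Therefore ∬_D (22x^2 + 22y^2) dA = 6875π/4.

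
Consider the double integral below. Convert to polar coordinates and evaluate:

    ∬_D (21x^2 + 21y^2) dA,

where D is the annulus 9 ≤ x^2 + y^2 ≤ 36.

The region D is 3 ≤ r ≤ 6, 0 ≤ θ ≤ 2π in polar coordinates, where x = r cos(θ), y = r sin(θ), and dA = r dr dθ.

Under the substitution, the integrand becomes 21r^2, so

    ∬_D (21x^2 + 21y^2) dA = ∫_{0}^{2π} ∫_{3}^{6} (21r^2) · r dr dθ.

Inner integral (in r): ∫_{3}^{6} (21r^2) · r dr = 25515/4.

Outer integral (in θ): ∫_{0}^{2π} (25515/4) dθ = 25515π/2.

Therefore ∬_D (21x^2 + 21y^2) dA = 25515π/2.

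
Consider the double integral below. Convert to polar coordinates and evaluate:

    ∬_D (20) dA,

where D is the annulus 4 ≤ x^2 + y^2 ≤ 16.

The region D is 2 ≤ r ≤ 4, 0 ≤ θ ≤ 2π in polar coordinates, where x = r cos(θ), y = r sin(θ), and dA = r dr dθ.

Under the substitution, the integrand becomes 20, so

    ∬_D (20) dA = ∫_{0}^{2π} ∫_{2}^{4} (20) · r dr dθ.

Inner integral (in r): ∫_{2}^{4} (20) · r dr = 120.

Outer integral (in θ): ∫_{0}^{2π} (120) dθ = 240π.

Therefore ∬_D (20) dA = 240π.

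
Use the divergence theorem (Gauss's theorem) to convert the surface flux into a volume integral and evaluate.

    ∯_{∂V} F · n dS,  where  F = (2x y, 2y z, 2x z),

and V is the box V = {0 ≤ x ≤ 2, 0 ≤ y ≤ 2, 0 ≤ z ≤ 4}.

By the divergence theorem,

    ∯_{∂V} F · n dS = ∭_V (∇ · F) dV.

Compute the divergence:
    ∇ · F = ∂F_x/∂x + ∂F_y/∂y + ∂F_z/∂z = 2y + 2z + 2x = 2x + 2y + 2z.

V is a rectangular box, so dV = dx dy dz with 0 ≤ x ≤ 2, 0 ≤ y ≤ 2, 0 ≤ z ≤ 4.

Integrate (2x + 2y + 2z) over V as an iterated integral:

    ∭_V (∇·F) dV = ∫_0^{2} ∫_0^{2} ∫_0^{4} (2x + 2y + 2z) dz dy dx.

Inner (z from 0 to 4): 8x + 8y + 16.
Middle (y from 0 to 2): 16x + 48.
Outer (x from 0 to 2): 128.

Therefore ∯_{∂V} F · n dS = 128.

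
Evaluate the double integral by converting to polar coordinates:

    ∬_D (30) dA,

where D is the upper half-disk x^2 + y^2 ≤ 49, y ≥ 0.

The region D is 0 ≤ r ≤ 7, 0 ≤ θ ≤ π in polar coordinates, where x = r cos(θ), y = r sin(θ), and dA = r dr dθ.

Under the substitution, the integrand becomes 30, so

    ∬_D (30) dA = ∫_{0}^{π} ∫_{0}^{7} (30) · r dr dθ.

Inner integral (in r): ∫_{0}^{7} (30) · r dr = 735.

Outer integral (in θ): ∫_{0}^{π} (735) dθ = 735π.

Therefore ∬_D (30) dA = 735π.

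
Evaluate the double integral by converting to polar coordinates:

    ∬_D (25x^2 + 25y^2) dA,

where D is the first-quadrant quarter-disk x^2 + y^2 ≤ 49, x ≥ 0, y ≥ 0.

The region D is 0 ≤ r ≤ 7, 0 ≤ θ ≤ π/2 in polar coordinates, where x = r cos(θ), y = r sin(θ), and dA = r dr dθ.

Under the substitution, the integrand becomes 25r^2, so

    ∬_D (25x^2 + 25y^2) dA = ∫_{0}^{π/2} ∫_{0}^{7} (25r^2) · r dr dθ.

Inner integral (in r): ∫_{0}^{7} (25r^2) · r dr = 60025/4.

Outer integral (in θ): ∫_{0}^{π/2} (60025/4) dθ = 60025π/8.

Therefore ∬_D (25x^2 + 25y^2) dA = 60025π/8.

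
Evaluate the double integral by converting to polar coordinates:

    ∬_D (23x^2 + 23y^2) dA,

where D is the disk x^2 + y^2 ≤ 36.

The region D is 0 ≤ r ≤ 6, 0 ≤ θ ≤ 2π in polar coordinates, where x = r cos(θ), y = r sin(θ), and dA = r dr dθ.

Under the substitution, the integrand becomes 23r^2, so

    ∬_D (23x^2 + 23y^2) dA = ∫_{0}^{2π} ∫_{0}^{6} (23r^2) · r dr dθ.

Inner integral (in r): ∫_{0}^{6} (23r^2) · r dr = 7452.

Outer integral (in θ): ∫_{0}^{2π} (7452) dθ = 14904π.

Therefore ∬_D (23x^2 + 23y^2) dA = 14904π.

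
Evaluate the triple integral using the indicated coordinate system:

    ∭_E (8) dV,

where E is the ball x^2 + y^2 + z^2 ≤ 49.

In spherical coordinates, x = ρ sin(φ) cos(θ), y = ρ sin(φ) sin(θ), z = ρ cos(φ), and dV = ρ^2 sin(φ) dρ dφ dθ.

The integrand becomes 8, so

    ∭_E (8) dV = ∫_{0}^{2π} ∫_{0}^{π} ∫_{0}^{7} (8) · ρ^2 sin(φ) dρ dφ dθ.

Inner (ρ): 2744sin(φ)/3.
Middle (φ): 5488/3.
Outer (θ): 10976π/3.

Therefore the triple integral equals 10976π/3.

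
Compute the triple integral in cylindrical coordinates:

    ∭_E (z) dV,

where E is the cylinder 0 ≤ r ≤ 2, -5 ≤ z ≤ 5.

In cylindrical coordinates, x = r cos(θ), y = r sin(θ), z = z, and dV = r dr dθ dz.

The integrand becomes z, so

    ∭_E (z) dV = ∫_{0}^{2π} ∫_{0}^{2} ∫_{-5}^{5} (z) · r dz dr dθ.

Inner (z): 0.
Middle (r from 0 to 2): 0.
Outer (θ): 0.

Therefore the triple integral equals 0.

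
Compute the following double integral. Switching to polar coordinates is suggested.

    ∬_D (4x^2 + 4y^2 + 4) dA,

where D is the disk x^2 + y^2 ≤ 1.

The region D is 0 ≤ r ≤ 1, 0 ≤ θ ≤ 2π in polar coordinates, where x = r cos(θ), y = r sin(θ), and dA = r dr dθ.

Under the substitution, the integrand becomes 4r^2 + 4, so

    ∬_D (4x^2 + 4y^2 + 4) dA = ∫_{0}^{2π} ∫_{0}^{1} (4r^2 + 4) · r dr dθ.

Inner integral (in r): ∫_{0}^{1} (4r^2 + 4) · r dr = 3.

Outer integral (in θ): ∫_{0}^{2π} (3) dθ = 6π.

Therefore ∬_D (4x^2 + 4y^2 + 4) dA = 6π.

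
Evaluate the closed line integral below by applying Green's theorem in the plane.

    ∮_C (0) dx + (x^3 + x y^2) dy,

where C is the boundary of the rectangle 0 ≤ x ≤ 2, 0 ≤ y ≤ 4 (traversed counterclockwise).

Green's theorem converts the closed line integral into a double integral over the enclosed region D:

    ∮_C P dx + Q dy = ∬_D (∂Q/∂x - ∂P/∂y) dA.

Here P = 0, Q = x^3 + x y^2, so

    ∂Q/∂x = 3x^2 + y^2,    ∂P/∂y = 0,
    ∂Q/∂x - ∂P/∂y = 3x^2 + y^2.

D is the region 0 ≤ x ≤ 2, 0 ≤ y ≤ 4. Evaluating the double integral:

    ∬_D (3x^2 + y^2) dA = ∫_0^{2} ∫_0^{4} (3x^2 + y^2) dy dx.

Inner (y from 0 to 4): 12x^2 + 64/3.
Outer (x from 0 to 2): 224/3.

Therefore ∮_C P dx + Q dy = 224/3.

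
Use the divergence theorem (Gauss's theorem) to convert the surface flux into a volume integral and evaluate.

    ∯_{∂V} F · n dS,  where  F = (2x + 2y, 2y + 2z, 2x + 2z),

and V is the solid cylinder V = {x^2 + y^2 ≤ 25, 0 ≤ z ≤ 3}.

By the divergence theorem,

    ∯_{∂V} F · n dS = ∭_V (∇ · F) dV.

Compute the divergence:
    ∇ · F = ∂F_x/∂x + ∂F_y/∂y + ∂F_z/∂z = 2 + 2 + 2 = 6.

In cylindrical coordinates, x = r cos(θ), y = r sin(θ), z = z, dV = r dr dθ dz, with 0 ≤ r ≤ 5, 0 ≤ θ ≤ 2π, 0 ≤ z ≤ 3.

The integrand, after substitution and multiplying by the volume element, becomes (6) · r, so

    ∭_V (∇·F) dV = ∫_0^{2π} ∫_0^{5} ∫_0^{3} (6) · r dz dr dθ.

Inner (z from 0 to 3): 18r.
Middle (r from 0 to 5): 225.
Outer (θ from 0 to 2π): 450π.

Therefore ∯_{∂V} F · n dS = 450π.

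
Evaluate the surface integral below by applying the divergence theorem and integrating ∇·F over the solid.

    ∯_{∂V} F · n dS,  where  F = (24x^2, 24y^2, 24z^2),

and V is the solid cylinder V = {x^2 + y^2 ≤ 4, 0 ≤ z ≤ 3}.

By the divergence theorem,

    ∯_{∂V} F · n dS = ∭_V (∇ · F) dV.

Compute the divergence:
    ∇ · F = ∂F_x/∂x + ∂F_y/∂y + ∂F_z/∂z = 48x + 48y + 48z.

In cylindrical coordinates, x = r cos(θ), y = r sin(θ), z = z, dV = r dr dθ dz, with 0 ≤ r ≤ 2, 0 ≤ θ ≤ 2π, 0 ≤ z ≤ 3.

The integrand, after substitution and multiplying by the volume element, becomes (48sqrt(2)r sin(θ + π/4) + 48z) · r, so

    ∭_V (∇·F) dV = ∫_0^{2π} ∫_0^{2} ∫_0^{3} (48sqrt(2)r sin(θ + π/4) + 48z) · r dz dr dθ.

Inner (z from 0 to 3): 72r (2sqrt(2)r sin(θ + π/4) + 3).
Middle (r from 0 to 2): 384sqrt(2)sin(θ + π/4) + 432.
Outer (θ from 0 to 2π): 864π.

Therefore ∯_{∂V} F · n dS = 864π.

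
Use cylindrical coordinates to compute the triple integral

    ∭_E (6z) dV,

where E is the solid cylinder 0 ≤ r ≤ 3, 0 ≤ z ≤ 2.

In cylindrical coordinates, x = r cos(θ), y = r sin(θ), z = z, and dV = r dr dθ dz.

The integrand becomes 6z, so

    ∭_E (6z) dV = ∫_{0}^{2π} ∫_{0}^{3} ∫_{0}^{2} (6z) · r dz dr dθ.

Inner (z): 12r.
Middle (r from 0 to 3): 54.
Outer (θ): 108π.

Therefore the triple integral equals 108π.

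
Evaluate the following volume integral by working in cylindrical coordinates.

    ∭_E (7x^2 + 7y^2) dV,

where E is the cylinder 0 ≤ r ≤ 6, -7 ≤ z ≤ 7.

In cylindrical coordinates, x = r cos(θ), y = r sin(θ), z = z, and dV = r dr dθ dz.

The integrand becomes 7r^2, so

    ∭_E (7x^2 + 7y^2) dV = ∫_{0}^{2π} ∫_{0}^{6} ∫_{-7}^{7} (7r^2) · r dz dr dθ.

Inner (z): 98r^3.
Middle (r from 0 to 6): 31752.
Outer (θ): 63504π.

Therefore the triple integral equals 63504π.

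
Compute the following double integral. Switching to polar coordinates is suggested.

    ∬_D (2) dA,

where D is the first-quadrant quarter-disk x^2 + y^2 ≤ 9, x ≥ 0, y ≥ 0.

The region D is 0 ≤ r ≤ 3, 0 ≤ θ ≤ π/2 in polar coordinates, where x = r cos(θ), y = r sin(θ), and dA = r dr dθ.

Under the substitution, the integrand becomes 2, so

    ∬_D (2) dA = ∫_{0}^{π/2} ∫_{0}^{3} (2) · r dr dθ.

Inner integral (in r): ∫_{0}^{3} (2) · r dr = 9.

Outer integral (in θ): ∫_{0}^{π/2} (9) dθ = 9π/2.

Therefore ∬_D (2) dA = 9π/2.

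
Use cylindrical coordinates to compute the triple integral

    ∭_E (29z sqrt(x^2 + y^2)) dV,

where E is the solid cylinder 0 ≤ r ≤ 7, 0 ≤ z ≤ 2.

In cylindrical coordinates, x = r cos(θ), y = r sin(θ), z = z, and dV = r dr dθ dz.

The integrand becomes 29r z, so

    ∭_E (29z sqrt(x^2 + y^2)) dV = ∫_{0}^{2π} ∫_{0}^{7} ∫_{0}^{2} (29r z) · r dz dr dθ.

Inner (z): 58r^2.
Middle (r from 0 to 7): 19894/3.
Outer (θ): 39788π/3.

Therefore the triple integral equals 39788π/3.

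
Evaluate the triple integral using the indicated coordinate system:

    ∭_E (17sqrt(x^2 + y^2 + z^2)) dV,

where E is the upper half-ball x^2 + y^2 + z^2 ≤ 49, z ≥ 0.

In spherical coordinates, x = ρ sin(φ) cos(θ), y = ρ sin(φ) sin(θ), z = ρ cos(φ), and dV = ρ^2 sin(φ) dρ dφ dθ.

The integrand becomes 17ρ, so

    ∭_E (17sqrt(x^2 + y^2 + z^2)) dV = ∫_{0}^{2π} ∫_{0}^{π/2} ∫_{0}^{7} (17ρ) · ρ^2 sin(φ) dρ dφ dθ.

Inner (ρ): 40817sin(φ)/4.
Middle (φ): 40817/4.
Outer (θ): 40817π/2.

Therefore the triple integral equals 40817π/2.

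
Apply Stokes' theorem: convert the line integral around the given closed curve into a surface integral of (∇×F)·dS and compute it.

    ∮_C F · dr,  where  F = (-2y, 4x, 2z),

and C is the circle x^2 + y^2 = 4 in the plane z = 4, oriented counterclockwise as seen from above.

Let S be the flat disk x^2 + y^2 ≤ 4 in the plane z = 4, with upward unit normal n̂ = ẑ. By Stokes' theorem,

    ∮_C F · dr = ∬_S (∇ × F) · n̂ dS = ∬_D (curl F)_z dA,

where D is the disk x^2 + y^2 ≤ 4.

Compute the curl of F = (-2y, 4x, 2z):
    (∇ × F)_x = ∂F_z/∂y - ∂F_y/∂z = 0,
    (∇ × F)_y = ∂F_x/∂z - ∂F_z/∂x = 0,
    (∇ × F)_z = ∂F_y/∂x - ∂F_x/∂y = 6.

On z = 4, (curl F)_z = 6.

Convert to polar (x = r cos θ, y = r sin θ, dA = r dr dθ); the integrand becomes 6, so

    ∬_D (curl F)_z dA = ∫_0^{2π} ∫_0^{2} (6) · r dr dθ.

Inner (r from 0 to 2): 12.
Outer (θ from 0 to 2π): 24π.

Therefore ∮_C F · dr = 24π.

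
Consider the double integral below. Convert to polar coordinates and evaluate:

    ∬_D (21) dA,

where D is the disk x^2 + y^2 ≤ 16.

The region D is 0 ≤ r ≤ 4, 0 ≤ θ ≤ 2π in polar coordinates, where x = r cos(θ), y = r sin(θ), and dA = r dr dθ.

Under the substitution, the integrand becomes 21, so

    ∬_D (21) dA = ∫_{0}^{2π} ∫_{0}^{4} (21) · r dr dθ.

Inner integral (in r): ∫_{0}^{4} (21) · r dr = 168.

Outer integral (in θ): ∫_{0}^{2π} (168) dθ = 336π.

Therefore ∬_D (21) dA = 336π.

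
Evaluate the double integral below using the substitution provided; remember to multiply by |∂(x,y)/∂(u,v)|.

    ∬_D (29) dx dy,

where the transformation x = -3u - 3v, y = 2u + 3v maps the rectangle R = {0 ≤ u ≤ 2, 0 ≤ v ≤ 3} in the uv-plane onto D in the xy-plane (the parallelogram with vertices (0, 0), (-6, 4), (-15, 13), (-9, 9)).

Compute the Jacobian determinant of (x, y) with respect to (u, v):

    ∂(x,y)/∂(u,v) = | -3  -3 | = (-3)(3) - (-3)(2) = -3.
                   | 2  3 |

Its absolute value is |J| = 3 (the area scaling factor).

Substituting x = -3u - 3v, y = 2u + 3v into the integrand,

    29 → 29,

so the integral becomes

    ∬_R (29) · |J| du dv = ∫_0^2 ∫_0^3 (87) dv du.

Inner (v): 261.
Outer (u): 522.

Therefore ∬_D (29) dx dy = 522.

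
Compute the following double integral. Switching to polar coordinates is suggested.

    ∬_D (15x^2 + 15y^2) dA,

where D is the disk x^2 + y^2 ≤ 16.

The region D is 0 ≤ r ≤ 4, 0 ≤ θ ≤ 2π in polar coordinates, where x = r cos(θ), y = r sin(θ), and dA = r dr dθ.

Under the substitution, the integrand becomes 15r^2, so

    ∬_D (15x^2 + 15y^2) dA = ∫_{0}^{2π} ∫_{0}^{4} (15r^2) · r dr dθ.

Inner integral (in r): ∫_{0}^{4} (15r^2) · r dr = 960.

Outer integral (in θ): ∫_{0}^{2π} (960) dθ = 1920π.

Therefore ∬_D (15x^2 + 15y^2) dA = 1920π.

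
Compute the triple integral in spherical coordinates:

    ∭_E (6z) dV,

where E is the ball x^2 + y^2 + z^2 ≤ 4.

In spherical coordinates, x = ρ sin(φ) cos(θ), y = ρ sin(φ) sin(θ), z = ρ cos(φ), and dV = ρ^2 sin(φ) dρ dφ dθ.

The integrand becomes 6ρ cos(φ), so

    ∭_E (6z) dV = ∫_{0}^{2π} ∫_{0}^{π} ∫_{0}^{2} (6ρ cos(φ)) · ρ^2 sin(φ) dρ dφ dθ.

Inner (ρ): 12sin(2φ).
Middle (φ): 0.
Outer (θ): 0.

Therefore the triple integral equals 0.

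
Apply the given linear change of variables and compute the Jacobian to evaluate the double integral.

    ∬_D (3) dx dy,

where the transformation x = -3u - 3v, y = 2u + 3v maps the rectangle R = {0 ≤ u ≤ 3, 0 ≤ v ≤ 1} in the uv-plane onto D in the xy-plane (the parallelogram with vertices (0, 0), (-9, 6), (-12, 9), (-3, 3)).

Compute the Jacobian determinant of (x, y) with respect to (u, v):

    ∂(x,y)/∂(u,v) = | -3  -3 | = (-3)(3) - (-3)(2) = -3.
                   | 2  3 |

Its absolute value is |J| = 3 (the area scaling factor).

Substituting x = -3u - 3v, y = 2u + 3v into the integrand,

    3 → 3,

so the integral becomes

    ∬_R (3) · |J| du dv = ∫_0^3 ∫_0^1 (9) dv du.

Inner (v): 9.
Outer (u): 27.

Therefore ∬_D (3) dx dy = 27.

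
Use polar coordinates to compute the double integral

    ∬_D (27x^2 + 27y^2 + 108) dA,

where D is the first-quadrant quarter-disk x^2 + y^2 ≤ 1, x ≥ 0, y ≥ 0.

The region D is 0 ≤ r ≤ 1, 0 ≤ θ ≤ π/2 in polar coordinates, where x = r cos(θ), y = r sin(θ), and dA = r dr dθ.

Under the substitution, the integrand becomes 27r^2 + 108, so

    ∬_D (27x^2 + 27y^2 + 108) dA = ∫_{0}^{π/2} ∫_{0}^{1} (27r^2 + 108) · r dr dθ.

Inner integral (in r): ∫_{0}^{1} (27r^2 + 108) · r dr = 243/4.

Outer integral (in θ): ∫_{0}^{π/2} (243/4) dθ = 243π/8.

Therefore ∬_D (27x^2 + 27y^2 + 108) dA = 243π/8.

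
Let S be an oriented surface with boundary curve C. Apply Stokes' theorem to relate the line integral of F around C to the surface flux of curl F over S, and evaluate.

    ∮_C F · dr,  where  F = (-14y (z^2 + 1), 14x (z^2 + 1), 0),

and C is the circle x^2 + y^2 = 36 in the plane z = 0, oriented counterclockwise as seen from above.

Let S be the flat disk x^2 + y^2 ≤ 36 in the plane z = 0, with upward unit normal n̂ = ẑ. By Stokes' theorem,

    ∮_C F · dr = ∬_S (∇ × F) · n̂ dS = ∬_D (curl F)_z dA,

where D is the disk x^2 + y^2 ≤ 36.

Compute the curl of F = (-14y (z^2 + 1), 14x (z^2 + 1), 0):
    (∇ × F)_x = ∂F_z/∂y - ∂F_y/∂z = -28x z,
    (∇ × F)_y = ∂F_x/∂z - ∂F_z/∂x = -28y z,
    (∇ × F)_z = ∂F_y/∂x - ∂F_x/∂y = 28z^2 + 28.

On z = 0, (curl F)_z = 28.

Convert to polar (x = r cos θ, y = r sin θ, dA = r dr dθ); the integrand becomes 28, so

    ∬_D (curl F)_z dA = ∫_0^{2π} ∫_0^{6} (28) · r dr dθ.

Inner (r from 0 to 6): 504.
Outer (θ from 0 to 2π): 1008π.

Therefore ∮_C F · dr = 1008π.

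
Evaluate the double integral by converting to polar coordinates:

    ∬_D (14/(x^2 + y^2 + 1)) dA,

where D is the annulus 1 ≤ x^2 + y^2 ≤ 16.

The region D is 1 ≤ r ≤ 4, 0 ≤ θ ≤ 2π in polar coordinates, where x = r cos(θ), y = r sin(θ), and dA = r dr dθ.

Under the substitution, the integrand becomes 14/(r^2 + 1), so

    ∬_D (14/(x^2 + y^2 + 1)) dA = ∫_{0}^{2π} ∫_{1}^{4} (14/(r^2 + 1)) · r dr dθ.

Inner integral (in r): ∫_{1}^{4} (14/(r^2 + 1)) · r dr = log(410338673/128).

Outer integral (in θ): ∫_{0}^{2π} (log(410338673/128)) dθ = log((410338673/128)^(2π)).

Therefore ∬_D (14/(x^2 + y^2 + 1)) dA = log((410338673/128)^(2π)).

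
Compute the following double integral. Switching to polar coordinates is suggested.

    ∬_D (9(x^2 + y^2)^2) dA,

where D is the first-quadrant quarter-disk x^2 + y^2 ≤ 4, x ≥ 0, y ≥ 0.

The region D is 0 ≤ r ≤ 2, 0 ≤ θ ≤ π/2 in polar coordinates, where x = r cos(θ), y = r sin(θ), and dA = r dr dθ.

Under the substitution, the integrand becomes 9r^4, so

    ∬_D (9(x^2 + y^2)^2) dA = ∫_{0}^{π/2} ∫_{0}^{2} (9r^4) · r dr dθ.

Inner integral (in r): ∫_{0}^{2} (9r^4) · r dr = 96.

Outer integral (in θ): ∫_{0}^{π/2} (96) dθ = 48π.

Therefore ∬_D (9(x^2 + y^2)^2) dA = 48π.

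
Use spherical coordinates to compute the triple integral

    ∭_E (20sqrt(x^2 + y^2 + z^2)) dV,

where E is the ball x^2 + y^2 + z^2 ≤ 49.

In spherical coordinates, x = ρ sin(φ) cos(θ), y = ρ sin(φ) sin(θ), z = ρ cos(φ), and dV = ρ^2 sin(φ) dρ dφ dθ.

The integrand becomes 20ρ, so

    ∭_E (20sqrt(x^2 + y^2 + z^2)) dV = ∫_{0}^{2π} ∫_{0}^{π} ∫_{0}^{7} (20ρ) · ρ^2 sin(φ) dρ dφ dθ.

Inner (ρ): 12005sin(φ).
Middle (φ): 24010.
Outer (θ): 48020π.

Therefore the triple integral equals 48020π.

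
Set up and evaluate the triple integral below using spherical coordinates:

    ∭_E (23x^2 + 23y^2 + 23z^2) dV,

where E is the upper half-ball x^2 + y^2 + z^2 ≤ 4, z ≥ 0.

In spherical coordinates, x = ρ sin(φ) cos(θ), y = ρ sin(φ) sin(θ), z = ρ cos(φ), and dV = ρ^2 sin(φ) dρ dφ dθ.

The integrand becomes 23ρ^2, so

    ∭_E (23x^2 + 23y^2 + 23z^2) dV = ∫_{0}^{2π} ∫_{0}^{π/2} ∫_{0}^{2} (23ρ^2) · ρ^2 sin(φ) dρ dφ dθ.

Inner (ρ): 736sin(φ)/5.
Middle (φ): 736/5.
Outer (θ): 1472π/5.

Therefore the triple integral equals 1472π/5.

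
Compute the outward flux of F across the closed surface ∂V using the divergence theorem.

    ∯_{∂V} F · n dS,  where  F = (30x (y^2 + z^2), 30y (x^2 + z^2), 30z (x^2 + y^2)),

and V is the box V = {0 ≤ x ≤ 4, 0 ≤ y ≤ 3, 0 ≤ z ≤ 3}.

By the divergence theorem,

    ∯_{∂V} F · n dS = ∭_V (∇ · F) dV.

Compute the divergence:
    ∇ · F = ∂F_x/∂x + ∂F_y/∂y + ∂F_z/∂z = 30y^2 + 30z^2 + 30x^2 + 30z^2 + 30x^2 + 30y^2 = 60x^2 + 60y^2 + 60z^2.

V is a rectangular box, so dV = dx dy dz with 0 ≤ x ≤ 4, 0 ≤ y ≤ 3, 0 ≤ z ≤ 3.

Integrate (60x^2 + 60y^2 + 60z^2) over V as an iterated integral:

    ∭_V (∇·F) dV = ∫_0^{4} ∫_0^{3} ∫_0^{3} (60x^2 + 60y^2 + 60z^2) dz dy dx.

Inner (z from 0 to 3): 180x^2 + 180y^2 + 540.
Middle (y from 0 to 3): 540x^2 + 3240.
Outer (x from 0 to 4): 24480.

Therefore ∯_{∂V} F · n dS = 24480.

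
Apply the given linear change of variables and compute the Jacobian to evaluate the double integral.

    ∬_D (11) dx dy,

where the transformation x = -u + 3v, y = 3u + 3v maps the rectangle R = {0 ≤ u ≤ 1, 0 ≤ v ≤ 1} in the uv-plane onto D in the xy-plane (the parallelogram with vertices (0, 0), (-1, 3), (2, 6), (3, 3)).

Compute the Jacobian determinant of (x, y) with respect to (u, v):

    ∂(x,y)/∂(u,v) = | -1  3 | = (-1)(3) - (3)(3) = -12.
                   | 3  3 |

Its absolute value is |J| = 12 (the area scaling factor).

Substituting x = -u + 3v, y = 3u + 3v into the integrand,

    11 → 11,

so the integral becomes

    ∬_R (11) · |J| du dv = ∫_0^1 ∫_0^1 (132) dv du.

Inner (v): 132.
Outer (u): 132.

Therefore ∬_D (11) dx dy = 132.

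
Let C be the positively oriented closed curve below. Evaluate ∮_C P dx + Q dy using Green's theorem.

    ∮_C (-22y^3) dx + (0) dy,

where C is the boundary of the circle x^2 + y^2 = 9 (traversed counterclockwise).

Green's theorem converts the closed line integral into a double integral over the enclosed region D:

    ∮_C P dx + Q dy = ∬_D (∂Q/∂x - ∂P/∂y) dA.

Here P = -22y^3, Q = 0, so

    ∂Q/∂x = 0,    ∂P/∂y = -66y^2,
    ∂Q/∂x - ∂P/∂y = 66y^2.

D is the region x^2 + y^2 ≤ 9. Evaluating the double integral:

In polar coordinates (x = r cos θ, y = r sin θ, dA = r dr dθ) the integrand becomes 66r^2sin(θ)^2, so

    ∬_D (66y^2) dA = ∫_0^{2π} ∫_0^{3} (66r^2sin(θ)^2) · r dr dθ.

Inner (r from 0 to 3): 2673sin(θ)^2/2.
Outer (θ from 0 to 2π): 2673π/2.

Therefore ∮_C P dx + Q dy = 2673π/2.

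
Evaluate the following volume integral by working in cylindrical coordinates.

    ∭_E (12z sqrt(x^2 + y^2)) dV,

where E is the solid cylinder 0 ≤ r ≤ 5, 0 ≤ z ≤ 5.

In cylindrical coordinates, x = r cos(θ), y = r sin(θ), z = z, and dV = r dr dθ dz.

The integrand becomes 12r z, so

    ∭_E (12z sqrt(x^2 + y^2)) dV = ∫_{0}^{2π} ∫_{0}^{5} ∫_{0}^{5} (12r z) · r dz dr dθ.

Inner (z): 150r^2.
Middle (r from 0 to 5): 6250.
Outer (θ): 12500π.

Therefore the triple integral equals 12500π.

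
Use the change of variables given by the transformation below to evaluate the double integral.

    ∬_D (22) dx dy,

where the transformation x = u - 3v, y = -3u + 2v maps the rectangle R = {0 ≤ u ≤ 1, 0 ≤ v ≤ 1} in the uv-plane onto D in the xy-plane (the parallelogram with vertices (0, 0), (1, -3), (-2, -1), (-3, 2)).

Compute the Jacobian determinant of (x, y) with respect to (u, v):

    ∂(x,y)/∂(u,v) = | 1  -3 | = (1)(2) - (-3)(-3) = -7.
                   | -3  2 |

Its absolute value is |J| = 7 (the area scaling factor).

Substituting x = u - 3v, y = -3u + 2v into the integrand,

    22 → 22,

so the integral becomes

    ∬_R (22) · |J| du dv = ∫_0^1 ∫_0^1 (154) dv du.

Inner (v): 154.
Outer (u): 154.

Therefore ∬_D (22) dx dy = 154.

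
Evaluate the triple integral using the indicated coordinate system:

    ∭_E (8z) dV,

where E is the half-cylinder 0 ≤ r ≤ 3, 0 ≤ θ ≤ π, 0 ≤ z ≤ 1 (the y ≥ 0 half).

In cylindrical coordinates, x = r cos(θ), y = r sin(θ), z = z, and dV = r dr dθ dz.

The integrand becomes 8z, so

    ∭_E (8z) dV = ∫_{0}^{π} ∫_{0}^{3} ∫_{0}^{1} (8z) · r dz dr dθ.

Inner (z): 4r.
Middle (r from 0 to 3): 18.
Outer (θ): 18π.

Therefore the triple integral equals 18π.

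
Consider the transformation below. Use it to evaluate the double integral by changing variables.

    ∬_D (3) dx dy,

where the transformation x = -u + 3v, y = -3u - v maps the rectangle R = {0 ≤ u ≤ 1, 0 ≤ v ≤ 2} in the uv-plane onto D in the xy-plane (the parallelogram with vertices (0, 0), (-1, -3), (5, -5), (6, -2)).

Compute the Jacobian determinant of (x, y) with respect to (u, v):

    ∂(x,y)/∂(u,v) = | -1  3 | = (-1)(-1) - (3)(-3) = 10.
                   | -3  -1 |

Its absolute value is |J| = 10 (the area scaling factor).

Substituting x = -u + 3v, y = -3u - v into the integrand,

    3 → 3,

so the integral becomes

    ∬_R (3) · |J| du dv = ∫_0^1 ∫_0^2 (30) dv du.

Inner (v): 60.
Outer (u): 60.

Therefore ∬_D (3) dx dy = 60.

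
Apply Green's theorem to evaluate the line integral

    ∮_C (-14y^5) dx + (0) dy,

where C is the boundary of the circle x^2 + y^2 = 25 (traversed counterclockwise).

Green's theorem converts the closed line integral into a double integral over the enclosed region D:

    ∮_C P dx + Q dy = ∬_D (∂Q/∂x - ∂P/∂y) dA.

Here P = -14y^5, Q = 0, so

    ∂Q/∂x = 0,    ∂P/∂y = -70y^4,
    ∂Q/∂x - ∂P/∂y = 70y^4.

D is the region x^2 + y^2 ≤ 25. Evaluating the double integral:

In polar coordinates (x = r cos θ, y = r sin θ, dA = r dr dθ) the integrand becomes 70r^4sin(θ)^4, so

    ∬_D (70y^4) dA = ∫_0^{2π} ∫_0^{5} (70r^4sin(θ)^4) · r dr dθ.

Inner (r from 0 to 5): 546875sin(θ)^4/3.
Outer (θ from 0 to 2π): 546875π/4.

Therefore ∮_C P dx + Q dy = 546875π/4.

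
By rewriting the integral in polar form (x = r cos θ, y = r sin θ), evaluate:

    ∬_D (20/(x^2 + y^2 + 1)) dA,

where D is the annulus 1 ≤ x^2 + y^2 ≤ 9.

The region D is 1 ≤ r ≤ 3, 0 ≤ θ ≤ 2π in polar coordinates, where x = r cos(θ), y = r sin(θ), and dA = r dr dθ.

Under the substitution, the integrand becomes 20/(r^2 + 1), so

    ∬_D (20/(x^2 + y^2 + 1)) dA = ∫_{0}^{2π} ∫_{1}^{3} (20/(r^2 + 1)) · r dr dθ.

Inner integral (in r): ∫_{1}^{3} (20/(r^2 + 1)) · r dr = log(9765625).

Outer integral (in θ): ∫_{0}^{2π} (log(9765625)) dθ = 20π log(5).

Therefore ∬_D (20/(x^2 + y^2 + 1)) dA = 20π log(5).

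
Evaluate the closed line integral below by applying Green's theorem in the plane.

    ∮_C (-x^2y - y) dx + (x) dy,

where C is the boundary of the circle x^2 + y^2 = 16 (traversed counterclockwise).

Green's theorem converts the closed line integral into a double integral over the enclosed region D:

    ∮_C P dx + Q dy = ∬_D (∂Q/∂x - ∂P/∂y) dA.

Here P = -x^2y - y, Q = x, so

    ∂Q/∂x = 1,    ∂P/∂y = -x^2 - 1,
    ∂Q/∂x - ∂P/∂y = x^2 + 2.

D is the region x^2 + y^2 ≤ 16. Evaluating the double integral:

In polar coordinates (x = r cos θ, y = r sin θ, dA = r dr dθ) the integrand becomes r^2cos(θ)^2 + 2, so

    ∬_D (x^2 + 2) dA = ∫_0^{2π} ∫_0^{4} (r^2cos(θ)^2 + 2) · r dr dθ.

Inner (r from 0 to 4): 64cos(θ)^2 + 16.
Outer (θ from 0 to 2π): 96π.

Therefore ∮_C P dx + Q dy = 96π.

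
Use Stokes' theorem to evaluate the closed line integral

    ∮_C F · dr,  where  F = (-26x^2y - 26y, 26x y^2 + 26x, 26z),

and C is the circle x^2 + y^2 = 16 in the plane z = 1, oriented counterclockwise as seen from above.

Let S be the flat disk x^2 + y^2 ≤ 16 in the plane z = 1, with upward unit normal n̂ = ẑ. By Stokes' theorem,

    ∮_C F · dr = ∬_S (∇ × F) · n̂ dS = ∬_D (curl F)_z dA,

where D is the disk x^2 + y^2 ≤ 16.

Compute the curl of F = (-26x^2y - 26y, 26x y^2 + 26x, 26z):
    (∇ × F)_x = ∂F_z/∂y - ∂F_y/∂z = 0,
    (∇ × F)_y = ∂F_x/∂z - ∂F_z/∂x = 0,
    (∇ × F)_z = ∂F_y/∂x - ∂F_x/∂y = 26x^2 + 26y^2 + 52.

On z = 1, (curl F)_z = 26x^2 + 26y^2 + 52.

Convert to polar (x = r cos θ, y = r sin θ, dA = r dr dθ); the integrand becomes 26r^2 + 52, so

    ∬_D (curl F)_z dA = ∫_0^{2π} ∫_0^{4} (26r^2 + 52) · r dr dθ.

Inner (r from 0 to 4): 2080.
Outer (θ from 0 to 2π): 4160π.

Therefore ∮_C F · dr = 4160π.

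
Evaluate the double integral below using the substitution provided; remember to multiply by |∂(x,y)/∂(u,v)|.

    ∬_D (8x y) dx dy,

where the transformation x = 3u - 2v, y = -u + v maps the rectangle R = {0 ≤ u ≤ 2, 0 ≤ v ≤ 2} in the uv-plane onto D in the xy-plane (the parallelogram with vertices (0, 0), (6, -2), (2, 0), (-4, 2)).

Compute the Jacobian determinant of (x, y) with respect to (u, v):

    ∂(x,y)/∂(u,v) = | 3  -2 | = (3)(1) - (-2)(-1) = 1.
                   | -1  1 |

Its absolute value is |J| = 1 (the area scaling factor).

Substituting x = 3u - 2v, y = -u + v into the integrand,

    8x y → -24u^2 + 40u v - 16v^2,

so the integral becomes

    ∬_R (-24u^2 + 40u v - 16v^2) · |J| du dv = ∫_0^2 ∫_0^2 (-24u^2 + 40u v - 16v^2) dv du.

Inner (v): -48u^2 + 80u - 128/3.
Outer (u): -160/3.

Therefore ∬_D (8x y) dx dy = -160/3.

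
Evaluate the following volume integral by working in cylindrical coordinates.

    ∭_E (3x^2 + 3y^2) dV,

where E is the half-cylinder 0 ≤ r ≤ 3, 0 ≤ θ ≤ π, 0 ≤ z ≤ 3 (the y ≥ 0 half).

In cylindrical coordinates, x = r cos(θ), y = r sin(θ), z = z, and dV = r dr dθ dz.

The integrand becomes 3r^2, so

    ∭_E (3x^2 + 3y^2) dV = ∫_{0}^{π} ∫_{0}^{3} ∫_{0}^{3} (3r^2) · r dz dr dθ.

Inner (z): 9r^3.
Middle (r from 0 to 3): 729/4.
Outer (θ): 729π/4.

Therefore the triple integral equals 729π/4.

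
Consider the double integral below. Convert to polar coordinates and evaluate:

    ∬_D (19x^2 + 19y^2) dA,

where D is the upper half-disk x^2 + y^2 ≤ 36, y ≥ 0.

The region D is 0 ≤ r ≤ 6, 0 ≤ θ ≤ π in polar coordinates, where x = r cos(θ), y = r sin(θ), and dA = r dr dθ.

Under the substitution, the integrand becomes 19r^2, so

    ∬_D (19x^2 + 19y^2) dA = ∫_{0}^{π} ∫_{0}^{6} (19r^2) · r dr dθ.

Inner integral (in r): ∫_{0}^{6} (19r^2) · r dr = 6156.

Outer integral (in θ): ∫_{0}^{π} (6156) dθ = 6156π.

Therefore ∬_D (19x^2 + 19y^2) dA = 6156π.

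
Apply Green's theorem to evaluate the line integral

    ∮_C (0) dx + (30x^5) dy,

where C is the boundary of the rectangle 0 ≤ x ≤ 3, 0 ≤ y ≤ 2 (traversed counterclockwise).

Green's theorem converts the closed line integral into a double integral over the enclosed region D:

    ∮_C P dx + Q dy = ∬_D (∂Q/∂x - ∂P/∂y) dA.

Here P = 0, Q = 30x^5, so

    ∂Q/∂x = 150x^4,    ∂P/∂y = 0,
    ∂Q/∂x - ∂P/∂y = 150x^4.

D is the region 0 ≤ x ≤ 3, 0 ≤ y ≤ 2. Evaluating the double integral:

    ∬_D (150x^4) dA = ∫_0^{3} ∫_0^{2} (150x^4) dy dx.

Inner (y from 0 to 2): 300x^4.
Outer (x from 0 to 3): 14580.

Therefore ∮_C P dx + Q dy = 14580.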